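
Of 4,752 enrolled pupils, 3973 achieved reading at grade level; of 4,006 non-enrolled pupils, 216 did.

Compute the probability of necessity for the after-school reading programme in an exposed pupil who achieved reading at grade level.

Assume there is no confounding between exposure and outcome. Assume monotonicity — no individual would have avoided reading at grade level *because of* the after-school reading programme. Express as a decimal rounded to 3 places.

PN ≈ 0.936

p₁ = P(outcome | exposed) = 3973/4752 = 0.83607
p₀ = P(outcome | unexposed) = 216/4006 = 0.053919
Under exogeneity and monotonicity, PN = (p₁ − p₀) / p₁.
PN = (0.83607 − 0.053919) / 0.83607 = 0.78215 / 0.83607 ≈ 0.9355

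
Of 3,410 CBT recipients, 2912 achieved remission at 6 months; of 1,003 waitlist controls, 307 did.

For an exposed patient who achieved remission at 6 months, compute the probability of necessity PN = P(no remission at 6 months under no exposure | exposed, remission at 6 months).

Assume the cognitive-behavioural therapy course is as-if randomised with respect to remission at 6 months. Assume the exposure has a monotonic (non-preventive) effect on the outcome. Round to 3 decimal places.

p₁ = P(outcome | exposed) = 2912/3410 = 0.85396
p₀ = P(outcome | unexposed) = 307/1003 = 0.30608
Under exogeneity and monotonicity, PN = (p₁ − p₀) / p₁.
PN = (0.85396 − 0.30608) / 0.85396 = 0.54788 / 0.85396 ≈ 0.6416

PN ≈ 0.642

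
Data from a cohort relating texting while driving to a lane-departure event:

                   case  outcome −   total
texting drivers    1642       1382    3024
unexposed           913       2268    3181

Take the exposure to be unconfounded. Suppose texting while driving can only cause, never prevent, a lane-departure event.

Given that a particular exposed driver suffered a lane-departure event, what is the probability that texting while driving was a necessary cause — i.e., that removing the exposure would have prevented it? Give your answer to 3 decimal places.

p₁ = P(outcome | exposed) = 1642/3024 = 0.54299
p₀ = P(outcome | unexposed) = 913/3181 = 0.28702
Under exogeneity and monotonicity, PN = (p₁ − p₀) / p₁.
PN = (0.54299 − 0.28702) / 0.54299 = 0.25597 / 0.54299 ≈ 0.4714

PN ≈ 0.471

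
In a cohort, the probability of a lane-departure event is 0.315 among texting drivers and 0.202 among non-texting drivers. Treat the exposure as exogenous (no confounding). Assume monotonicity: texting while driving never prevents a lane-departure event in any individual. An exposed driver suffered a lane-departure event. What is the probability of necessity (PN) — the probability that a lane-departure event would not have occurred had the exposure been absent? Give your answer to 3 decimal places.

Let p₁ = 0.315, p₀ = 0.202.
Under exogeneity and monotonicity, PN = (p₁ − p₀) / p₁.
PN = (0.315 − 0.202) / 0.315 = 0.113 / 0.315 ≈ 0.3587

PN ≈ 0.359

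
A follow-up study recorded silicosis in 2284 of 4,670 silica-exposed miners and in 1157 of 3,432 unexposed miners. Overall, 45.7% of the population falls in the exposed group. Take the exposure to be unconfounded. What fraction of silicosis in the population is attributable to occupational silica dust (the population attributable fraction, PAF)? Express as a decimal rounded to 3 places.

PAF ≈ 0.171

p₁ = P(outcome | exposed) = 2284/4670 = 0.48908
p₀ = P(outcome | unexposed) = 1157/3432 = 0.33712
Overall risk P(Y=1) = π·p₁ + (1−π)·p₀ = 0.457×0.48908 + 0.543×0.33712 = 0.40657.
Under exogeneity, PAF = [P(Y=1) − p₀] / P(Y=1).
PAF = (0.40657 − 0.33712) / 0.40657 ≈ 0.1708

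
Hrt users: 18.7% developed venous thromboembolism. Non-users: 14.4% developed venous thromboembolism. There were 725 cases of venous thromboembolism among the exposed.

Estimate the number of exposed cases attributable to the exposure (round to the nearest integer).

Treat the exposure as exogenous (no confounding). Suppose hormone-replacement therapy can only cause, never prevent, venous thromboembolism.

p₁ = 0.187, p₀ = 0.144.
PN = (p₁ − p₀)/p₁ = (0.187 − 0.144) / 0.187 ≈ 0.22995.
Attributable cases ≈ PN × (exposed cases) = 0.22995 × 725 ≈ 166.71.

about 167 cases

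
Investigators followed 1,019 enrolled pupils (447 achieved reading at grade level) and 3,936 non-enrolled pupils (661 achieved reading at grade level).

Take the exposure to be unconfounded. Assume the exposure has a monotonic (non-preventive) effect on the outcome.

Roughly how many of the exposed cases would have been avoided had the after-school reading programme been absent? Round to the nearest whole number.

p₁ = P(outcome | exposed) = 447/1019 = 0.43867
p₀ = P(outcome | unexposed) = 661/3936 = 0.16794
PN = (p₁ − p₀)/p₁ = (0.43867 − 0.16794) / 0.43867 ≈ 0.61716.
Attributable cases ≈ PN × (exposed cases) = 0.61716 × 447 ≈ 275.87.

about 276 cases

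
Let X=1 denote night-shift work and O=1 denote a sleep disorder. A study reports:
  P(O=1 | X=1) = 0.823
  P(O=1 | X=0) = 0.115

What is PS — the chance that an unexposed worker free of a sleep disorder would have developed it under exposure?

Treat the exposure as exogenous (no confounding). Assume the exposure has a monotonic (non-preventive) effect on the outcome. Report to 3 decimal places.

PS ≈ 0.800

Let p₁ = 0.823, p₀ = 0.115.
Under exogeneity and monotonicity, PS = (p₁ − p₀) / (1 − p₀).
PS = (0.823 − 0.115) / (1 − 0.115) = 0.708 / 0.885 ≈ 0.8000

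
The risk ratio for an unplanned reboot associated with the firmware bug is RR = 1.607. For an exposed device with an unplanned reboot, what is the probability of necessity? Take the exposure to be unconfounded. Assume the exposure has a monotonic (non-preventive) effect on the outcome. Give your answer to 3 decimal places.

Under exogeneity and monotonicity, PN = (RR − 1) / RR = 1 − 1/RR.
PN = (1.607 − 1) / 1.607 = 0.607 / 1.607 ≈ 0.3777

PN ≈ 0.378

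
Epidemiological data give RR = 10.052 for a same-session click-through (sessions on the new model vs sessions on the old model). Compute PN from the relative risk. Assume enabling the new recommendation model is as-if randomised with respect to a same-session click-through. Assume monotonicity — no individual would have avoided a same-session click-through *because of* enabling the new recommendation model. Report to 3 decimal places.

Under exogeneity and monotonicity, PN = (RR − 1) / RR = 1 − 1/RR.
PN = (10.052 − 1) / 10.052 = 9.052 / 10.052 ≈ 0.9005

PN ≈ 0.901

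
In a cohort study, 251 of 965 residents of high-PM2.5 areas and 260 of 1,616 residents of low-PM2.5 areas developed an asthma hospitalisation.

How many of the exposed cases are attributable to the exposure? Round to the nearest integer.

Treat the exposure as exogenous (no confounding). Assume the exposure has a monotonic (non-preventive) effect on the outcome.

about 96 cases

p₁ = P(outcome | exposed) = 251/965 = 0.2601
p₀ = P(outcome | unexposed) = 260/1616 = 0.16089
PN = (p₁ − p₀)/p₁ = (0.2601 − 0.16089) / 0.2601 ≈ 0.38143.
Attributable cases ≈ PN × (exposed cases) = 0.38143 × 251 ≈ 95.74.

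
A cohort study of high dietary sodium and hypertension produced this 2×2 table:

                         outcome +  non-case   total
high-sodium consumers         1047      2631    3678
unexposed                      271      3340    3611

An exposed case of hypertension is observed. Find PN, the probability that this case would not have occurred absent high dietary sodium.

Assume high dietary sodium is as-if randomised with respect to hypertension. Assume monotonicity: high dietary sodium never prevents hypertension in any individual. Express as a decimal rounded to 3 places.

p₁ = P(outcome | exposed) = 1047/3678 = 0.28467
p₀ = P(outcome | unexposed) = 271/3611 = 0.075048
Under exogeneity and monotonicity, PN = (p₁ − p₀) / p₁.
PN = (0.28467 − 0.075048) / 0.28467 = 0.20962 / 0.28467 ≈ 0.7364

PN ≈ 0.736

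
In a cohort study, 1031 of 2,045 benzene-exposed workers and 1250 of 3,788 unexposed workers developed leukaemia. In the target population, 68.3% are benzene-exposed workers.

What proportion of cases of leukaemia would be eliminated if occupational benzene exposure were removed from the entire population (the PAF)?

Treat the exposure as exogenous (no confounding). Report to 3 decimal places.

p₁ = P(outcome | exposed) = 1031/2045 = 0.50416
p₀ = P(outcome | unexposed) = 1250/3788 = 0.32999
Overall risk P(Y=1) = π·p₁ + (1−π)·p₀ = 0.683×0.50416 + 0.317×0.32999 = 0.44895.
Under exogeneity, PAF = [P(Y=1) − p₀] / P(Y=1).
PAF = (0.44895 − 0.32999) / 0.44895 ≈ 0.2650

PAF ≈ 0.265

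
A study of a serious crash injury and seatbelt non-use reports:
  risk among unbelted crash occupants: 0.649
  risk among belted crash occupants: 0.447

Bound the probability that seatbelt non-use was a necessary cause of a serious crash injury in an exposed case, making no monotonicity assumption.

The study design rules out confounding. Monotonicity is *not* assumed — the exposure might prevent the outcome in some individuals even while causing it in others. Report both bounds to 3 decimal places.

Let p₁ = 0.649, p₀ = 0.447.
Under exogeneity alone the bounds on PN are max{0,(p₁−p₀)/p₁} ≤ PN ≤ min{1,(1−p₀)/p₁}.
  lower = (p₁ − p₀)/p₁ = 0.202 / 0.649 ≈ 0.3112
  upper = min{1, (1 − p₀)/p₁} = 0.553 / 0.649 ≈ 0.8521

0.311 ≤ PN ≤ 0.852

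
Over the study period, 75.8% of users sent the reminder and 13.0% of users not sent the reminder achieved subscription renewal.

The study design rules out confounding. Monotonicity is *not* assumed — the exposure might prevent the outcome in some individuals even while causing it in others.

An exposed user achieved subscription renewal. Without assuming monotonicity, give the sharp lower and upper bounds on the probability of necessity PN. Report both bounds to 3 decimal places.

0.828 ≤ PN ≤ 1.000

p₁ = 0.758, p₀ = 0.13.
Under exogeneity alone the bounds on PN are max{0,(p₁−p₀)/p₁} ≤ PN ≤ min{1,(1−p₀)/p₁}.
  lower = (p₁ − p₀)/p₁ = 0.628 / 0.758 ≈ 0.8285
  upper = min{1, (1 − p₀)/p₁} = 0.87 / 0.758 ≈ 1.1478 → capped at 1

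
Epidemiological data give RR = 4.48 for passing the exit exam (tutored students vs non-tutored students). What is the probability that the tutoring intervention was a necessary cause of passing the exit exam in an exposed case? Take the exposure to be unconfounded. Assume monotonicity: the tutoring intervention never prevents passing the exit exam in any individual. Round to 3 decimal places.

PN ≈ 0.777

Under exogeneity and monotonicity, PN = (RR − 1) / RR = 1 − 1/RR.
PN = (4.48 − 1) / 4.48 = 3.48 / 4.48 ≈ 0.7768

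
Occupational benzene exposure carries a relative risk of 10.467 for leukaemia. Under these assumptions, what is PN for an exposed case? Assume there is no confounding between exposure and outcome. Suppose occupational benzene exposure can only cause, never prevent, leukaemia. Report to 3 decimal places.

Under exogeneity and monotonicity, PN = (RR − 1) / RR = 1 − 1/RR.
PN = (10.467 − 1) / 10.467 = 9.467 / 10.467 ≈ 0.9045

PN ≈ 0.904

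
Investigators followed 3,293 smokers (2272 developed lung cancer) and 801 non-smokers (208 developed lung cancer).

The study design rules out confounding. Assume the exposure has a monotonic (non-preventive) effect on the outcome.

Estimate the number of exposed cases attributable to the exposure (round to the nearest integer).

p₁ = P(outcome | exposed) = 2272/3293 = 0.68995
p₀ = P(outcome | unexposed) = 208/801 = 0.25968
PN = (p₁ − p₀)/p₁ = (0.68995 − 0.25968) / 0.68995 ≈ 0.62363.
Attributable cases ≈ PN × (exposed cases) = 0.62363 × 2272 ≈ 1416.89.

about 1417 cases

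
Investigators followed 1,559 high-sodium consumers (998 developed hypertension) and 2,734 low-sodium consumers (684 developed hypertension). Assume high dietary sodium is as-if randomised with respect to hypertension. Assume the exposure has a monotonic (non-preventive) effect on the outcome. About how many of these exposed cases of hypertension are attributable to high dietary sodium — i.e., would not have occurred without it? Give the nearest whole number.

p₁ = P(outcome | exposed) = 998/1559 = 0.64015
p₀ = P(outcome | unexposed) = 684/2734 = 0.25018
PN = (p₁ − p₀)/p₁ = (0.64015 − 0.25018) / 0.64015 ≈ 0.60918.
Attributable cases ≈ PN × (exposed cases) = 0.60918 × 998 ≈ 607.96.

about 608 cases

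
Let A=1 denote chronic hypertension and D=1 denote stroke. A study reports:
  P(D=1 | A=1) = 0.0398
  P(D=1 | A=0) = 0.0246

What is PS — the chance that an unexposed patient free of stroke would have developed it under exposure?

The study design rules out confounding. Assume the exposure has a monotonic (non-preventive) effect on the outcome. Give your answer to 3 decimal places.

Let p₁ = 0.0398, p₀ = 0.0246.
Under exogeneity and monotonicity, PS = (p₁ − p₀) / (1 − p₀).
PS = (0.0398 − 0.0246) / (1 − 0.0246) = 0.0152 / 0.9754 ≈ 0.0156

PS ≈ 0.016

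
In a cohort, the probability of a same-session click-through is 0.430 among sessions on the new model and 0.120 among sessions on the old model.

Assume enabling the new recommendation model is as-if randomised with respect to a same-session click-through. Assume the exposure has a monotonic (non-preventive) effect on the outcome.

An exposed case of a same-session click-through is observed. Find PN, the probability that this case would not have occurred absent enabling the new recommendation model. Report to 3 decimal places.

PN ≈ 0.721

Let p₁ = 0.43, p₀ = 0.12.
Under exogeneity and monotonicity, PN = (p₁ − p₀) / p₁.
PN = (0.43 − 0.12) / 0.43 = 0.31 / 0.43 ≈ 0.7209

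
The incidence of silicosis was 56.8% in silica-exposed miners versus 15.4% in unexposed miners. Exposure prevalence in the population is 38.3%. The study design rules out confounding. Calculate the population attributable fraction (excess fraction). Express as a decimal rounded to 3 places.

PAF ≈ 0.507

p₁ = 0.568, p₀ = 0.154.
Overall risk P(Y=1) = π·p₁ + (1−π)·p₀ = 0.383×0.568 + 0.617×0.154 = 0.31256.
Under exogeneity, PAF = [P(Y=1) − p₀] / P(Y=1).
PAF = (0.31256 − 0.154) / 0.31256 ≈ 0.5073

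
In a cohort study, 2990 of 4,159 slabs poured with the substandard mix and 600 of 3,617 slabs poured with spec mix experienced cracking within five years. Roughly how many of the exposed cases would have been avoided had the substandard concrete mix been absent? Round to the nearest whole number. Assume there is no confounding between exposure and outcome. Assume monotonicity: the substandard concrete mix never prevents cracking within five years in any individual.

about 2300 cases

p₁ = P(outcome | exposed) = 2990/4159 = 0.71892
p₀ = P(outcome | unexposed) = 600/3617 = 0.16588
PN = (p₁ − p₀)/p₁ = (0.71892 − 0.16588) / 0.71892 ≈ 0.76926.
Attributable cases ≈ PN × (exposed cases) = 0.76926 × 2990 ≈ 2300.09.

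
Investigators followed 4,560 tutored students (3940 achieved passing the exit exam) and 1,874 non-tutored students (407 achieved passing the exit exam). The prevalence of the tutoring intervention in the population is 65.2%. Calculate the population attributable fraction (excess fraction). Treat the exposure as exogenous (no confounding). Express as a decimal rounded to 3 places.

PAF ≈ 0.660

p₁ = P(outcome | exposed) = 3940/4560 = 0.86404
p₀ = P(outcome | unexposed) = 407/1874 = 0.21718
Overall risk P(Y=1) = π·p₁ + (1−π)·p₀ = 0.652×0.86404 + 0.348×0.21718 = 0.63893.
Under exogeneity, PAF = [P(Y=1) − p₀] / P(Y=1).
PAF = (0.63893 − 0.21718) / 0.63893 ≈ 0.6601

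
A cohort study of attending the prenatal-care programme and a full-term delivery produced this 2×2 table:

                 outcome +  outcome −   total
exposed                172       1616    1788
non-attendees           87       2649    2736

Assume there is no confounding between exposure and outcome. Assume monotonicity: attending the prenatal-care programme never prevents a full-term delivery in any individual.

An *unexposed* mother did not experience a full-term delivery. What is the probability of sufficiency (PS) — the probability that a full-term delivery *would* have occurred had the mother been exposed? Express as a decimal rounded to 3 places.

p₁ = P(outcome | exposed) = 172/1788 = 0.096197
p₀ = P(outcome | unexposed) = 87/2736 = 0.031798
Under exogeneity and monotonicity, PS = (p₁ − p₀) / (1 − p₀).
PS = (0.096197 − 0.031798) / (1 − 0.031798) = 0.064399 / 0.9682 ≈ 0.0665

PS ≈ 0.067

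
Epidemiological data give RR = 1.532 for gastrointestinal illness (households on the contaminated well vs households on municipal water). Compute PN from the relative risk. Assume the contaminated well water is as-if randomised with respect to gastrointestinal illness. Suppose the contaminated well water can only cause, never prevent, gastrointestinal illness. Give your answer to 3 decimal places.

PN ≈ 0.347

Under exogeneity and monotonicity, PN = (RR − 1) / RR = 1 − 1/RR.
PN = (1.532 − 1) / 1.532 = 0.532 / 1.532 ≈ 0.3473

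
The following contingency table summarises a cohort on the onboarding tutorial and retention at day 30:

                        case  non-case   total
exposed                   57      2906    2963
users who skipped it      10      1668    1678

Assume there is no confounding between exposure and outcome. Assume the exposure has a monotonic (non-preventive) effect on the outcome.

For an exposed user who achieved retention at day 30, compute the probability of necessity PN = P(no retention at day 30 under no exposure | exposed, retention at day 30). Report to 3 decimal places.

p₁ = P(outcome | exposed) = 57/2963 = 0.019237
p₀ = P(outcome | unexposed) = 10/1678 = 0.0059595
Under exogeneity and monotonicity, PN = (p₁ − p₀) / p₁.
PN = (0.019237 − 0.0059595) / 0.019237 = 0.013278 / 0.019237 ≈ 0.6902

PN ≈ 0.690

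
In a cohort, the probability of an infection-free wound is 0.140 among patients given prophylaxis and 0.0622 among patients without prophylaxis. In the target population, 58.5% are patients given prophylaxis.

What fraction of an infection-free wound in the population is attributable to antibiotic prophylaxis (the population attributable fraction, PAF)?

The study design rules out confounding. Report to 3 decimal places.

PAF ≈ 0.423

Let p₁ = 0.14, p₀ = 0.0622.
Overall risk P(Y=1) = π·p₁ + (1−π)·p₀ = 0.585×0.14 + 0.415×0.0622 = 0.10771.
Under exogeneity, PAF = [P(Y=1) − p₀] / P(Y=1).
PAF = (0.10771 − 0.0622) / 0.10771 ≈ 0.4225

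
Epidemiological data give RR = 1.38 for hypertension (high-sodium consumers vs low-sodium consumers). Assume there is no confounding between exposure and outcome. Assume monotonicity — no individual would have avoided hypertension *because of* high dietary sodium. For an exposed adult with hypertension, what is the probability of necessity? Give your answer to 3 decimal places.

PN ≈ 0.275

Under exogeneity and monotonicity, PN = (RR − 1) / RR = 1 − 1/RR.
PN = (1.38 − 1) / 1.38 = 0.38 / 1.38 ≈ 0.2754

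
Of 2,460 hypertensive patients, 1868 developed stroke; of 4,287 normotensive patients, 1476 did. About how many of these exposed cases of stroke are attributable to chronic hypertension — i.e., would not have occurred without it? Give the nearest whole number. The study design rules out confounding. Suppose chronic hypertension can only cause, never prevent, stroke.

about 1021 cases

p₁ = P(outcome | exposed) = 1868/2460 = 0.75935
p₀ = P(outcome | unexposed) = 1476/4287 = 0.3443
PN = (p₁ − p₀)/p₁ = (0.75935 − 0.3443) / 0.75935 ≈ 0.54659.
Attributable cases ≈ PN × (exposed cases) = 0.54659 × 1868 ≈ 1021.03.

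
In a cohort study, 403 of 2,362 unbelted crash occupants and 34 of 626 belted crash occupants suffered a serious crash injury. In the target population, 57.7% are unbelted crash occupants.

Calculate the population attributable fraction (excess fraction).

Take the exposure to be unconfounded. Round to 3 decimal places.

p₁ = P(outcome | exposed) = 403/2362 = 0.17062
p₀ = P(outcome | unexposed) = 34/626 = 0.054313
Overall risk P(Y=1) = π·p₁ + (1−π)·p₀ = 0.577×0.17062 + 0.423×0.054313 = 0.12142.
Under exogeneity, PAF = [P(Y=1) − p₀] / P(Y=1).
PAF = (0.12142 − 0.054313) / 0.12142 ≈ 0.5527

PAF ≈ 0.553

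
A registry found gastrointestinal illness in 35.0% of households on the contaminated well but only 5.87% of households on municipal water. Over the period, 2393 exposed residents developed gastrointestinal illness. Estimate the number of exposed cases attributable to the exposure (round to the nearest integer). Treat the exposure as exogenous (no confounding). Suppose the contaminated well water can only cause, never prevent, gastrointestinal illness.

p₁ = 0.35, p₀ = 0.0587.
PN = (p₁ − p₀)/p₁ = (0.35 − 0.0587) / 0.35 ≈ 0.83229.
Attributable cases ≈ PN × (exposed cases) = 0.83229 × 2393 ≈ 1991.66.

about 1992 cases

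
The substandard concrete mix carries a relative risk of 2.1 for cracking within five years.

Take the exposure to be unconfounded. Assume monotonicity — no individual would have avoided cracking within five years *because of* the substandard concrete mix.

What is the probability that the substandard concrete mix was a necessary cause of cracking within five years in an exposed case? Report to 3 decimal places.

PN ≈ 0.524

Under exogeneity and monotonicity, PN = (RR − 1) / RR = 1 − 1/RR.
PN = (2.1 − 1) / 2.1 = 1.1 / 2.1 ≈ 0.5238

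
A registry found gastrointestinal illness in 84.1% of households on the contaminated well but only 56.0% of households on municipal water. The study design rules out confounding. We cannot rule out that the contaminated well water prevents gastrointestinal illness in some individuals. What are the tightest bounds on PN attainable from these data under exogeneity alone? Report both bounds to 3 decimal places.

p₁ = 0.841, p₀ = 0.56.
Under exogeneity alone the bounds on PN are max{0,(p₁−p₀)/p₁} ≤ PN ≤ min{1,(1−p₀)/p₁}.
  lower = (p₁ − p₀)/p₁ = 0.281 / 0.841 ≈ 0.3341
  upper = min{1, (1 − p₀)/p₁} = 0.44 / 0.841 ≈ 0.5232

0.334 ≤ PN ≤ 0.523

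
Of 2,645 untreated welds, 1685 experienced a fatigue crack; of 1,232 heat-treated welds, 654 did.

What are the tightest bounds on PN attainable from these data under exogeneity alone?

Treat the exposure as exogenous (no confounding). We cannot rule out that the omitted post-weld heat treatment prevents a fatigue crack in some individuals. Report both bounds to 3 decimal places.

p₁ = P(outcome | exposed) = 1685/2645 = 0.63705
p₀ = P(outcome | unexposed) = 654/1232 = 0.53084
Under exogeneity alone the bounds on PN are max{0,(p₁−p₀)/p₁} ≤ PN ≤ min{1,(1−p₀)/p₁}.
  lower = (p₁ − p₀)/p₁ = 0.10621 / 0.63705 ≈ 0.1667
  upper = min{1, (1 − p₀)/p₁} = 0.46916 / 0.63705 ≈ 0.7364

0.167 ≤ PN ≤ 0.736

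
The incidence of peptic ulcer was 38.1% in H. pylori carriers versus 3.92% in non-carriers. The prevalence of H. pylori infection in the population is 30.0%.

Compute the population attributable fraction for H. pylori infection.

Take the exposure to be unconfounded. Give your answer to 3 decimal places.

PAF ≈ 0.723

p₁ = 0.381, p₀ = 0.0392.
Overall risk P(Y=1) = π·p₁ + (1−π)·p₀ = 0.3×0.381 + 0.7×0.0392 = 0.14174.
Under exogeneity, PAF = [P(Y=1) − p₀] / P(Y=1).
PAF = (0.14174 − 0.0392) / 0.14174 ≈ 0.7234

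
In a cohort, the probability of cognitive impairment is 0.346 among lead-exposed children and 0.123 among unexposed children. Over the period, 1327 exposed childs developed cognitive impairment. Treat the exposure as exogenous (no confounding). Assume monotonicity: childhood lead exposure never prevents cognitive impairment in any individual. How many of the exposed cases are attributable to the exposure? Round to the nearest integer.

about 855 cases

Let p₁ = 0.346, p₀ = 0.123.
PN = (p₁ − p₀)/p₁ = (0.346 − 0.123) / 0.346 ≈ 0.64451.
Attributable cases ≈ PN × (exposed cases) = 0.64451 × 1327 ≈ 855.26.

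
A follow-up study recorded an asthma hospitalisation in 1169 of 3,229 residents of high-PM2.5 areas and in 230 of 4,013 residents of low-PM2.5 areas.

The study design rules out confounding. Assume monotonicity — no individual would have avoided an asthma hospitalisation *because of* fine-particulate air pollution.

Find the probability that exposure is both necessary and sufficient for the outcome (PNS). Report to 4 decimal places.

PNS ≈ 0.3047

p₁ = P(outcome | exposed) = 1169/3229 = 0.36203
p₀ = P(outcome | unexposed) = 230/4013 = 0.057314
Under exogeneity and monotonicity, PNS = p₁ − p₀.
PNS = 0.36203 − 0.057314 = 0.30472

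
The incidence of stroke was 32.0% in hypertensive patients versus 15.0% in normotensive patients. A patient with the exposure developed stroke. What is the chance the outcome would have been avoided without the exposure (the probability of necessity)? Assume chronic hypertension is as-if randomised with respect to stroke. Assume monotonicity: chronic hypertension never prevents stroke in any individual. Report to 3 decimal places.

PN ≈ 0.531

p₁ = 0.32, p₀ = 0.15.
Under exogeneity and monotonicity, PN = (p₁ − p₀) / p₁.
PN = (0.32 − 0.15) / 0.32 = 0.17 / 0.32 ≈ 0.5312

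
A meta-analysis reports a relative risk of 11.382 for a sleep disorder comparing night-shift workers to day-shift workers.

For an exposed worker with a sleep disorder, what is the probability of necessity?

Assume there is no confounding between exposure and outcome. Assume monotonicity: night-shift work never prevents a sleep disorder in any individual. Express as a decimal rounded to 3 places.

Under exogeneity and monotonicity, PN = (RR − 1) / RR = 1 − 1/RR.
PN = (11.382 − 1) / 11.382 = 10.38 / 11.382 ≈ 0.9121

PN ≈ 0.912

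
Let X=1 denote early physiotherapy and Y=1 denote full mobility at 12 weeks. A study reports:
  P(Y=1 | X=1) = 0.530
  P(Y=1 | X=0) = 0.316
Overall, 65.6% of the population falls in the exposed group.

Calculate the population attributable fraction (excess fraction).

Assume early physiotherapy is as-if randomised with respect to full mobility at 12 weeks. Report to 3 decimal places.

PAF ≈ 0.308

Let p₁ = 0.53, p₀ = 0.316.
Overall risk P(Y=1) = π·p₁ + (1−π)·p₀ = 0.656×0.53 + 0.344×0.316 = 0.45638.
Under exogeneity, PAF = [P(Y=1) − p₀] / P(Y=1).
PAF = (0.45638 − 0.316) / 0.45638 ≈ 0.3076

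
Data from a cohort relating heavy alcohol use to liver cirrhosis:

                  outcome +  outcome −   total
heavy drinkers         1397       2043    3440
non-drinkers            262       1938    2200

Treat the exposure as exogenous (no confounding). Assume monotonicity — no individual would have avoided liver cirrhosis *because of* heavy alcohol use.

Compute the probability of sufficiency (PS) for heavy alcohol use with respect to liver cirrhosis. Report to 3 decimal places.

p₁ = P(outcome | exposed) = 1397/3440 = 0.4061
p₀ = P(outcome | unexposed) = 262/2200 = 0.11909
Under exogeneity and monotonicity, PS = (p₁ − p₀)/(1 − p₀).
PS = (0.4061 − 0.11909) / 0.88091 ≈ 0.3258

PS ≈ 0.326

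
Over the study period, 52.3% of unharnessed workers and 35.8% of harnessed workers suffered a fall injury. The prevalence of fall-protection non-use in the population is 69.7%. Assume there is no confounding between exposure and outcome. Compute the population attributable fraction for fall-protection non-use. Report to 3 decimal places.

p₁ = 0.523, p₀ = 0.358.
Overall risk P(Y=1) = π·p₁ + (1−π)·p₀ = 0.697×0.523 + 0.303×0.358 = 0.47301.
Under exogeneity, PAF = [P(Y=1) − p₀] / P(Y=1).
PAF = (0.47301 − 0.358) / 0.47301 ≈ 0.2431

PAF ≈ 0.243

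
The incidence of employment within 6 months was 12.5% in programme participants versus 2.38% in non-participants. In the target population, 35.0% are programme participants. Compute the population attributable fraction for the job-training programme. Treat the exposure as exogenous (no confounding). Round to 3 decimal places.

p₁ = 0.125, p₀ = 0.0238.
Overall risk P(Y=1) = π·p₁ + (1−π)·p₀ = 0.35×0.125 + 0.65×0.0238 = 0.05922.
Under exogeneity, PAF = [P(Y=1) − p₀] / P(Y=1).
PAF = (0.05922 − 0.0238) / 0.05922 ≈ 0.5981

PAF ≈ 0.598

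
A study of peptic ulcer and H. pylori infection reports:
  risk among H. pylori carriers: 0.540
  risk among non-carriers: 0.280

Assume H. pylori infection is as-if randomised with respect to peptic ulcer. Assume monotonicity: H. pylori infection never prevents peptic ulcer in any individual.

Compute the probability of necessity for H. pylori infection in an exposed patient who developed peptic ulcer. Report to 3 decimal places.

PN ≈ 0.481

Let p₁ = 0.54, p₀ = 0.28.
Under exogeneity and monotonicity, PN = (p₁ − p₀) / p₁.
PN = (0.54 − 0.28) / 0.54 = 0.26 / 0.54 ≈ 0.4815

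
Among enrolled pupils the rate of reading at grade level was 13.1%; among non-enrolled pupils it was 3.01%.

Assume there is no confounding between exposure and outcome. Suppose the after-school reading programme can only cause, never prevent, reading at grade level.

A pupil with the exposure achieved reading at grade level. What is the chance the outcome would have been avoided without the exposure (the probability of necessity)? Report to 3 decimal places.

p₁ = 0.131, p₀ = 0.0301.
Under exogeneity and monotonicity, PN = (p₁ − p₀) / p₁.
PN = (0.131 − 0.0301) / 0.131 = 0.1009 / 0.131 ≈ 0.7702

PN ≈ 0.770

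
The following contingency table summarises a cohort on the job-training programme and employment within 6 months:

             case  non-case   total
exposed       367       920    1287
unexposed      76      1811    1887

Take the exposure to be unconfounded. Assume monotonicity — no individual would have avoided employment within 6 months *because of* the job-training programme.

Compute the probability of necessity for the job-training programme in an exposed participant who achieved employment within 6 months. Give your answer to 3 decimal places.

p₁ = P(outcome | exposed) = 367/1287 = 0.28516
p₀ = P(outcome | unexposed) = 76/1887 = 0.040276
Under exogeneity and monotonicity, PN = (p₁ − p₀) / p₁.
PN = (0.28516 − 0.040276) / 0.28516 = 0.24488 / 0.28516 ≈ 0.8588

PN ≈ 0.859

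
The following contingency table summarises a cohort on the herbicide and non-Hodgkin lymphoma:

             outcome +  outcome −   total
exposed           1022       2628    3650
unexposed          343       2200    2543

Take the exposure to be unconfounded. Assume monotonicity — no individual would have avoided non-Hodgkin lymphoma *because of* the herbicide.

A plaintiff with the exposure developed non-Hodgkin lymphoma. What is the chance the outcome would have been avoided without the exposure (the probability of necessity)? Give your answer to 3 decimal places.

PN ≈ 0.518

p₁ = P(outcome | exposed) = 1022/3650 = 0.28
p₀ = P(outcome | unexposed) = 343/2543 = 0.13488
Under exogeneity and monotonicity, PN = (p₁ − p₀)/p₁.
PN = (0.28 − 0.13488) / 0.28 ≈ 0.5183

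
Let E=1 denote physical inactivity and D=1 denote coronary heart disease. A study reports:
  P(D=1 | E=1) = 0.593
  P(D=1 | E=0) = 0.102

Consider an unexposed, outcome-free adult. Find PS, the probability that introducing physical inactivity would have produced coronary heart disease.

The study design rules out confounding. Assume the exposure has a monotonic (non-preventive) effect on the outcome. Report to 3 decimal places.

Let p₁ = 0.593, p₀ = 0.102.
Under exogeneity and monotonicity, PS = (p₁ − p₀) / (1 − p₀).
PS = (0.593 − 0.102) / (1 − 0.102) = 0.491 / 0.898 ≈ 0.5468

PS ≈ 0.547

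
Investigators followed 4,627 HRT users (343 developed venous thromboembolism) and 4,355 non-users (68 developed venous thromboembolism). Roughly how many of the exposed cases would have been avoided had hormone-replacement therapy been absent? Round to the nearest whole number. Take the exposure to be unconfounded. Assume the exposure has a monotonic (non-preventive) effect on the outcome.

about 271 cases

p₁ = P(outcome | exposed) = 343/4627 = 0.07413
p₀ = P(outcome | unexposed) = 68/4355 = 0.015614
PN = (p₁ − p₀)/p₁ = (0.07413 − 0.015614) / 0.07413 ≈ 0.78937.
Attributable cases ≈ PN × (exposed cases) = 0.78937 × 343 ≈ 270.75.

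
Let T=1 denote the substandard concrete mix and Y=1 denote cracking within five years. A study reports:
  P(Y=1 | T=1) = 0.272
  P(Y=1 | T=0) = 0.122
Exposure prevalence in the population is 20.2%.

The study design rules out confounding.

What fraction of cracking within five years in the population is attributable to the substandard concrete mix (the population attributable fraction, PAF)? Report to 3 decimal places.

Let p₁ = 0.272, p₀ = 0.122.
Overall risk P(Y=1) = π·p₁ + (1−π)·p₀ = 0.202×0.272 + 0.798×0.122 = 0.1523.
Under exogeneity, PAF = [P(Y=1) − p₀] / P(Y=1).
PAF = (0.1523 − 0.122) / 0.1523 ≈ 0.1989

PAF ≈ 0.199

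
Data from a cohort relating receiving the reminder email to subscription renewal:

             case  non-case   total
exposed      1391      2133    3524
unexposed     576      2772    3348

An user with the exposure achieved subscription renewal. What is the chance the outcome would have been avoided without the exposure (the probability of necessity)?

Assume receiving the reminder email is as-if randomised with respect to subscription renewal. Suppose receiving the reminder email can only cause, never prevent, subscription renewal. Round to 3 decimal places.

PN ≈ 0.564

p₁ = P(outcome | exposed) = 1391/3524 = 0.39472
p₀ = P(outcome | unexposed) = 576/3348 = 0.17204
Under exogeneity and monotonicity, PN = (p₁ − p₀)/p₁.
PN = (0.39472 − 0.17204) / 0.39472 ≈ 0.5641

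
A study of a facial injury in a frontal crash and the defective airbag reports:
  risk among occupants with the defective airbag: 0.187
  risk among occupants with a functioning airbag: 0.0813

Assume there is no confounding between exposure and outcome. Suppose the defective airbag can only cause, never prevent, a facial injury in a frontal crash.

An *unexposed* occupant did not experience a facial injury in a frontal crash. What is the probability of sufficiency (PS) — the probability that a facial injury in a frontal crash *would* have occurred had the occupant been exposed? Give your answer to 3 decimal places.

Let p₁ = 0.187, p₀ = 0.0813.
Under exogeneity and monotonicity, PS = (p₁ − p₀) / (1 − p₀).
PS = (0.187 − 0.0813) / (1 − 0.0813) = 0.1057 / 0.9187 ≈ 0.1151

PS ≈ 0.115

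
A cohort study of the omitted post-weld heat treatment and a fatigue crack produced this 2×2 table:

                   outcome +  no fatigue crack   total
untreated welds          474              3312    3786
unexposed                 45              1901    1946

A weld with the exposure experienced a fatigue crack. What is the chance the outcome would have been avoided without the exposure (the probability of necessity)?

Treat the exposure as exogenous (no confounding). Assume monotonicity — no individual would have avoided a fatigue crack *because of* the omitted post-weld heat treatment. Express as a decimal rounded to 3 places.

PN ≈ 0.815

p₁ = P(outcome | exposed) = 474/3786 = 0.1252
p₀ = P(outcome | unexposed) = 45/1946 = 0.023124
Under exogeneity and monotonicity, PN = (p₁ − p₀)/p₁.
PN = (0.1252 − 0.023124) / 0.1252 ≈ 0.8153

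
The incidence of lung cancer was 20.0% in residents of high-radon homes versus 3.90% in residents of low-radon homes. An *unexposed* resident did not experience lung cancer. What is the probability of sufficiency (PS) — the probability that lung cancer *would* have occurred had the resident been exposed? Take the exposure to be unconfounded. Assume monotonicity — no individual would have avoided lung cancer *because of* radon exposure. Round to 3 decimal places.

p₁ = 0.2, p₀ = 0.039.
Under exogeneity and monotonicity, PS = (p₁ − p₀) / (1 − p₀).
PS = (0.2 − 0.039) / (1 − 0.039) = 0.161 / 0.961 ≈ 0.1675

PS ≈ 0.168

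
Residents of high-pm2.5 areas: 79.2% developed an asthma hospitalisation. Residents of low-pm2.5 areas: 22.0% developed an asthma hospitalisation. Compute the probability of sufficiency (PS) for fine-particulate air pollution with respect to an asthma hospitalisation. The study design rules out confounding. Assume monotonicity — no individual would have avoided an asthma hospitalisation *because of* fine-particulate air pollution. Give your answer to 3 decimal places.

PS ≈ 0.733

p₁ = 0.792, p₀ = 0.22.
Under exogeneity and monotonicity, PS = (p₁ − p₀) / (1 − p₀).
PS = (0.792 − 0.22) / (1 − 0.22) = 0.572 / 0.78 ≈ 0.7333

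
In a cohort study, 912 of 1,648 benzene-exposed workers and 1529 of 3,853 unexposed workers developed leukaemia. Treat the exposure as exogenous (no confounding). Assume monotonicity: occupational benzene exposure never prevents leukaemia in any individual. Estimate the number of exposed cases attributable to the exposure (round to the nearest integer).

p₁ = P(outcome | exposed) = 912/1648 = 0.5534
p₀ = P(outcome | unexposed) = 1529/3853 = 0.39683
PN = (p₁ − p₀)/p₁ = (0.5534 − 0.39683) / 0.5534 ≈ 0.28291.
Attributable cases ≈ PN × (exposed cases) = 0.28291 × 912 ≈ 258.02.

about 258 cases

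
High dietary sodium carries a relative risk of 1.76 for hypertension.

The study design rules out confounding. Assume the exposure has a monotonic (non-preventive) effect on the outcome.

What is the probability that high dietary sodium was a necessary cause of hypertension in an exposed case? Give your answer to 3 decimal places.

Under exogeneity and monotonicity, PN = (RR − 1) / RR = 1 − 1/RR.
PN = (1.76 − 1) / 1.76 = 0.76 / 1.76 ≈ 0.4318

PN ≈ 0.432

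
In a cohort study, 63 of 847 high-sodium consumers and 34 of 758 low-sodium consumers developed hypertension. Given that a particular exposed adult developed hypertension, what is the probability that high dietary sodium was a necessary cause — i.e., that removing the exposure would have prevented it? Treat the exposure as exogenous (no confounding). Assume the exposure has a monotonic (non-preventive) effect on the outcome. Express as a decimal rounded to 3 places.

PN ≈ 0.397

p₁ = P(outcome | exposed) = 63/847 = 0.07438
p₀ = P(outcome | unexposed) = 34/758 = 0.044855
Under exogeneity and monotonicity, PN = (p₁ − p₀) / p₁.
PN = (0.07438 − 0.044855) / 0.07438 = 0.029525 / 0.07438 ≈ 0.3970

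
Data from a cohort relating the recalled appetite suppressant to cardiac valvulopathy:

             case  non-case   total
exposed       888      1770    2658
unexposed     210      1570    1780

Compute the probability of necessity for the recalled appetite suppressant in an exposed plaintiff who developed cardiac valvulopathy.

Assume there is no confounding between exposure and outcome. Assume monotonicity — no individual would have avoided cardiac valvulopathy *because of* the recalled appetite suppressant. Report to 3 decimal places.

PN ≈ 0.647

p₁ = P(outcome | exposed) = 888/2658 = 0.33409
p₀ = P(outcome | unexposed) = 210/1780 = 0.11798
Under exogeneity and monotonicity, PN = (p₁ − p₀)/p₁.
PN = (0.33409 − 0.11798) / 0.33409 ≈ 0.6469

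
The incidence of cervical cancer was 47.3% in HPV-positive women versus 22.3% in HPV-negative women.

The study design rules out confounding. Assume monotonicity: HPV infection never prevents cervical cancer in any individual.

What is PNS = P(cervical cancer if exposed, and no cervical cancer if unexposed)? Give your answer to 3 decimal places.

PNS ≈ 0.250

p₁ = 0.473, p₀ = 0.223.
Under exogeneity and monotonicity, PNS = p₁ − p₀.
PNS = 0.473 − 0.223 = 0.25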